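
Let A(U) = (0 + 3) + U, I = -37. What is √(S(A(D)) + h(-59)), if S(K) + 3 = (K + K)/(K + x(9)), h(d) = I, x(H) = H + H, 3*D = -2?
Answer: I*√147986/61 ≈ 6.3064*I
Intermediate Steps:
D = -⅔ (D = (⅓)*(-2) = -⅔ ≈ -0.66667)
x(H) = 2*H
h(d) = -37
A(U) = 3 + U
S(K) = -3 + 2*K/(18 + K) (S(K) = -3 + (K + K)/(K + 2*9) = -3 + (2*K)/(K + 18) = -3 + (2*K)/(18 + K) = -3 + 2*K/(18 + K))
√(S(A(D)) + h(-59)) = √((-54 - (3 - ⅔))/(18 + (3 - ⅔)) - 37) = √((-54 - 1*7/3)/(18 + 7/3) - 37) = √((-54 - 7/3)/(61/3) - 37) = √((3/61)*(-169/3) - 37) = √(-169/61 - 37) = √(-2426/61) = I*√147986/61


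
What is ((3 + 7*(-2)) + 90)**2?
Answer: 6241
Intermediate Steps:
((3 + 7*(-2)) + 90)**2 = ((3 - 14) + 90)**2 = (-11 + 90)**2 = 79**2 = 6241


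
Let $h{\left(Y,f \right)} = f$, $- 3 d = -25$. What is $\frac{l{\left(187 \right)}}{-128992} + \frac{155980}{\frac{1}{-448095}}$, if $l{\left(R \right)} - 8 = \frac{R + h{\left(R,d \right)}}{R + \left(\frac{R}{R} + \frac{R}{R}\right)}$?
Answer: $- \frac{2555964712233981761}{36569232} \approx -6.9894 \cdot 10^{10}$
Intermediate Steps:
$d = \frac{25}{3}$ ($d = \left(- \frac{1}{3}\right) \left(-25\right) = \frac{25}{3} \approx 8.3333$)
$l{\left(R \right)} = 8 + \frac{\frac{25}{3} + R}{2 + R}$ ($l{\left(R \right)} = 8 + \frac{R + \frac{25}{3}}{R + \left(\frac{R}{R} + \frac{R}{R}\right)} = 8 + \frac{\frac{25}{3} + R}{R + \left(1 + 1\right)} = 8 + \frac{\frac{25}{3} + R}{R + 2} = 8 + \frac{\frac{25}{3} + R}{2 + R}$)
$\frac{l{\left(187 \right)}}{-128992} + \frac{155980}{\frac{1}{-448095}} = \frac{\frac{1}{3} \frac{1}{2 + 187} \left(73 + 27 \cdot 187\right)}{-128992} + \frac{155980}{\frac{1}{-448095}} = \frac{73 + 5049}{3 \cdot 189} \left(- \frac{1}{128992}\right) + \frac{155980}{- \frac{1}{448095}} = \frac{1}{3} \cdot \frac{1}{189} \cdot 5122 \left(- \frac{1}{128992}\right) + 155980 \left(-448095\right) = \frac{5122}{567} \left(- \frac{1}{128992}\right) - 69893858100 = - \frac{2561}{36569232} - 69893858100 = - \frac{2555964712233981761}{36569232}$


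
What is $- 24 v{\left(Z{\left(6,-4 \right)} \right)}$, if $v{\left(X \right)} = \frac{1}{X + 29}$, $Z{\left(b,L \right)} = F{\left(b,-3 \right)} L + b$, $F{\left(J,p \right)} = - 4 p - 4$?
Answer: $-8$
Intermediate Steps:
$F{\left(J,p \right)} = -4 - 4 p$
$Z{\left(b,L \right)} = b + 8 L$ ($Z{\left(b,L \right)} = \left(-4 - -12\right) L + b = \left(-4 + 12\right) L + b = 8 L + b = b + 8 L$)
$v{\left(X \right)} = \frac{1}{29 + X}$
$- 24 v{\left(Z{\left(6,-4 \right)} \right)} = - \frac{24}{29 + \left(6 + 8 \left(-4\right)\right)} = - \frac{24}{29 + \left(6 - 32\right)} = - \frac{24}{29 - 26} = - \frac{24}{3} = \left(-24\right) \frac{1}{3} = -8$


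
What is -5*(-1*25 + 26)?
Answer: -5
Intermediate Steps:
-5*(-1*25 + 26) = -5*(-25 + 26) = -5*1 = -5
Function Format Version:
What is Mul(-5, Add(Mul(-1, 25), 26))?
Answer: -5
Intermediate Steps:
Mul(-5, Add(Mul(-1, 25), 26)) = Mul(-5, Add(-25, 26)) = Mul(-5, 1) = -5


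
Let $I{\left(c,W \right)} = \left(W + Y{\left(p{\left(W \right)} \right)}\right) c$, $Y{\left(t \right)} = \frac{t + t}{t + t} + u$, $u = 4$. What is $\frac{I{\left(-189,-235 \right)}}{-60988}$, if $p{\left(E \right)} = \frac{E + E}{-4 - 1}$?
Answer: $- \frac{21735}{30494} \approx -0.71276$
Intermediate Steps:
$p{\left(E \right)} = - \frac{2 E}{5}$ ($p{\left(E \right)} = \frac{2 E}{-5} = 2 E \left(- \frac{1}{5}\right) = - \frac{2 E}{5}$)
$Y{\left(t \right)} = 5$ ($Y{\left(t \right)} = \frac{t + t}{t + t} + 4 = \frac{2 t}{2 t} + 4 = 2 t \frac{1}{2 t} + 4 = 1 + 4 = 5$)
$I{\left(c,W \right)} = c \left(5 + W\right)$ ($I{\left(c,W \right)} = \left(W + 5\right) c = \left(5 + W\right) c = c \left(5 + W\right)$)
$\frac{I{\left(-189,-235 \right)}}{-60988} = \frac{\left(-189\right) \left(5 - 235\right)}{-60988} = \left(-189\right) \left(-230\right) \left(- \frac{1}{60988}\right) = 43470 \left(- \frac{1}{60988}\right) = - \frac{21735}{30494}$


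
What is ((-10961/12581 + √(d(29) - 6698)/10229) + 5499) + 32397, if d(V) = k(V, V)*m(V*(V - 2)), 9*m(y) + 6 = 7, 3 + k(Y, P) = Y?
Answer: 476758615/12581 + 4*I*√3766/30687 ≈ 37895.0 + 0.0079992*I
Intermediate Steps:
k(Y, P) = -3 + Y
m(y) = ⅑ (m(y) = -⅔ + (⅑)*7 = -⅔ + 7/9 = ⅑)
d(V) = -⅓ + V/9 (d(V) = (-3 + V)*(⅑) = -⅓ + V/9)
((-10961/12581 + √(d(29) - 6698)/10229) + 5499) + 32397 = ((-10961/12581 + √((-⅓ + (⅑)*29) - 6698)/10229) + 5499) + 32397 = ((-10961*1/12581 + √((-⅓ + 29/9) - 6698)*(1/10229)) + 5499) + 32397 = ((-10961/12581 + √(26/9 - 6698)*(1/10229)) + 5499) + 32397 = ((-10961/12581 + √(-60256/9)*(1/10229)) + 5499) + 32397 = ((-10961/12581 + (4*I*√3766/3)*(1/10229)) + 5499) + 32397 = ((-10961/12581 + 4*I*√3766/30687) + 5499) + 32397 = (69171958/12581 + 4*I*√3766/30687) + 32397 = 476758615/12581 + 4*I*√3766/30687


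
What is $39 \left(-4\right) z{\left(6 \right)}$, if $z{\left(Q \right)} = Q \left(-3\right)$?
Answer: $2808$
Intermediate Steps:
$z{\left(Q \right)} = - 3 Q$
$39 \left(-4\right) z{\left(6 \right)} = 39 \left(-4\right) \left(\left(-3\right) 6\right) = \left(-156\right) \left(-18\right) = 2808$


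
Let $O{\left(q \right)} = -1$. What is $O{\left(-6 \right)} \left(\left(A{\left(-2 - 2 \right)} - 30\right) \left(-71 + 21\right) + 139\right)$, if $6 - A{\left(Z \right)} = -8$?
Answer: $-939$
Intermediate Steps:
$A{\left(Z \right)} = 14$ ($A{\left(Z \right)} = 6 - -8 = 6 + 8 = 14$)
$O{\left(-6 \right)} \left(\left(A{\left(-2 - 2 \right)} - 30\right) \left(-71 + 21\right) + 139\right) = - (\left(14 - 30\right) \left(-71 + 21\right) + 139) = - (\left(-16\right) \left(-50\right) + 139) = - (800 + 139) = \left(-1\right) 939 = -939$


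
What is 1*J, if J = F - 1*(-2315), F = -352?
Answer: 1963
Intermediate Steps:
J = 1963 (J = -352 - 1*(-2315) = -352 + 2315 = 1963)
1*J = 1*1963 = 1963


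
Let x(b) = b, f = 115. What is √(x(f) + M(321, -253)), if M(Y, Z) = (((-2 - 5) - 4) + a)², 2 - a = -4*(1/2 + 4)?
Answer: 14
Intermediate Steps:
a = 20 (a = 2 - (-4)*(1/2 + 4) = 2 - (-4)*(½ + 4) = 2 - (-4)*9/2 = 2 - 1*(-18) = 2 + 18 = 20)
M(Y, Z) = 81 (M(Y, Z) = (((-2 - 5) - 4) + 20)² = ((-7 - 4) + 20)² = (-11 + 20)² = 9² = 81)
√(x(f) + M(321, -253)) = √(115 + 81) = √196 = 14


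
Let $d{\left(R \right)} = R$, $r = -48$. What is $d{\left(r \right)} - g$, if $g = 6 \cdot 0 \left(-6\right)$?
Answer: $-48$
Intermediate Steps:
$g = 0$ ($g = 0 \left(-6\right) = 0$)
$d{\left(r \right)} - g = -48 - 0 = -48 + 0 = -48$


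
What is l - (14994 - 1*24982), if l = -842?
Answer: 9146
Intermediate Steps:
l - (14994 - 1*24982) = -842 - (14994 - 1*24982) = -842 - (14994 - 24982) = -842 - 1*(-9988) = -842 + 9988 = 9146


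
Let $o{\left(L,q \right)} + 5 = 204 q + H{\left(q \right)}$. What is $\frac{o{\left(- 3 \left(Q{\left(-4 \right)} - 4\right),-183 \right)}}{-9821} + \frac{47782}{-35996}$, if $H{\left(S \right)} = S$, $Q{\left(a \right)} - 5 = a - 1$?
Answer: $\frac{62950207}{25251194} \approx 2.493$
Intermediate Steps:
$Q{\left(a \right)} = 4 + a$ ($Q{\left(a \right)} = 5 + \left(a - 1\right) = 5 + \left(-1 + a\right) = 4 + a$)
$o{\left(L,q \right)} = -5 + 205 q$ ($o{\left(L,q \right)} = -5 + \left(204 q + q\right) = -5 + 205 q$)
$\frac{o{\left(- 3 \left(Q{\left(-4 \right)} - 4\right),-183 \right)}}{-9821} + \frac{47782}{-35996} = \frac{-5 + 205 \left(-183\right)}{-9821} + \frac{47782}{-35996} = \left(-5 - 37515\right) \left(- \frac{1}{9821}\right) + 47782 \left(- \frac{1}{35996}\right) = \left(-37520\right) \left(- \frac{1}{9821}\right) - \frac{23891}{17998} = \frac{5360}{1403} - \frac{23891}{17998} = \frac{62950207}{25251194}$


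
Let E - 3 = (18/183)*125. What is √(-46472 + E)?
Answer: I*√172865399/61 ≈ 215.54*I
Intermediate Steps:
E = 933/61 (E = 3 + (18/183)*125 = 3 + (18*(1/183))*125 = 3 + (6/61)*125 = 3 + 750/61 = 933/61 ≈ 15.295)
√(-46472 + E) = √(-46472 + 933/61) = √(-2833859/61) = I*√172865399/61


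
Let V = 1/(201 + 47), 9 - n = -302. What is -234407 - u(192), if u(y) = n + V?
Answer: -58210065/248 ≈ -2.3472e+5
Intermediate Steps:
n = 311 (n = 9 - 1*(-302) = 9 + 302 = 311)
V = 1/248 ≈ 0.0040323
u(y) = 77129/248 (u(y) = 311 + 1/248 = 77129/248)
-234407 - u(192) = -234407 - 1*77129/248 = -234407 - 77129/248 = -58210065/248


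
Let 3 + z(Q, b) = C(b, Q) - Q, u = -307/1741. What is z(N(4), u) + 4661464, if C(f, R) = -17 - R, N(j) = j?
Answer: 4661436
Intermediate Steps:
u = -307/1741 (u = -307*1/1741 = -307/1741 ≈ -0.17634)
z(Q, b) = -20 - 2*Q (z(Q, b) = -3 + ((-17 - Q) - Q) = -3 + (-17 - 2*Q) = -20 - 2*Q)
z(N(4), u) + 4661464 = (-20 - 2*4) + 4661464 = (-20 - 8) + 4661464 = -28 + 4661464 = 4661436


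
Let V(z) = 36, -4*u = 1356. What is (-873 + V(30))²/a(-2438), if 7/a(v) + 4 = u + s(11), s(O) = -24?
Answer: -257108823/7 ≈ -3.6730e+7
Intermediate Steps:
u = -339 (u = -¼*1356 = -339)
a(v) = -7/367 (a(v) = 7/(-4 + (-339 - 24)) = 7/(-4 - 363) = 7/(-367) = 7*(-1/367) = -7/367)
(-873 + V(30))²/a(-2438) = (-873 + 36)²/(-7/367) = (-837)²*(-367/7) = 700569*(-367/7) = -257108823/7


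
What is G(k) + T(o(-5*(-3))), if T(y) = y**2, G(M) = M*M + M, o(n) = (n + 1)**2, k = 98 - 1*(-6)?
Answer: 76456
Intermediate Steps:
k = 104 (k = 98 + 6 = 104)
o(n) = (1 + n)**2
G(M) = M + M**2 (G(M) = M**2 + M = M + M**2)
G(k) + T(o(-5*(-3))) = 104*(1 + 104) + ((1 - 5*(-3))**2)**2 = 104*105 + ((1 + 15)**2)**2 = 10920 + (16**2)**2 = 10920 + 256**2 = 10920 + 65536 = 76456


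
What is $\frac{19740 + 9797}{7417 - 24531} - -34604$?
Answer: $\frac{592183319}{17114} \approx 34602.0$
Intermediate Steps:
$\frac{19740 + 9797}{7417 - 24531} - -34604 = \frac{29537}{-17114} + 34604 = 29537 \left(- \frac{1}{17114}\right) + 34604 = - \frac{29537}{17114} + 34604 = \frac{592183319}{17114}$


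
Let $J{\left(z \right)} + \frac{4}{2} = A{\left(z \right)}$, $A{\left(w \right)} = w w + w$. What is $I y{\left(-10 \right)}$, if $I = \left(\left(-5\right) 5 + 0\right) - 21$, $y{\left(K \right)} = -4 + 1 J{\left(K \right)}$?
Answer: $-3864$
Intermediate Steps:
$A{\left(w \right)} = w + w^{2}$ ($A{\left(w \right)} = w^{2} + w = w + w^{2}$)
$J{\left(z \right)} = -2 + z \left(1 + z\right)$
$y{\left(K \right)} = -6 + K \left(1 + K\right)$ ($y{\left(K \right)} = -4 + 1 \left(-2 + K \left(1 + K\right)\right) = -4 + \left(-2 + K \left(1 + K\right)\right) = -6 + K \left(1 + K\right)$)
$I = -46$ ($I = \left(-25 + 0\right) - 21 = -25 - 21 = -46$)
$I y{\left(-10 \right)} = - 46 \left(-6 - 10 \left(1 - 10\right)\right) = - 46 \left(-6 - -90\right) = - 46 \left(-6 + 90\right) = \left(-46\right) 84 = -3864$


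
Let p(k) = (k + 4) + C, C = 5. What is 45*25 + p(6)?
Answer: 1140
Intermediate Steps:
p(k) = 9 + k (p(k) = (k + 4) + 5 = (4 + k) + 5 = 9 + k)
45*25 + p(6) = 45*25 + (9 + 6) = 1125 + 15 = 1140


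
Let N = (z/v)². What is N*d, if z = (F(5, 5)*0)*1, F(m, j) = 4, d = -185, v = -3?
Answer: 0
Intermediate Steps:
z = 0 (z = (4*0)*1 = 0*1 = 0)
N = 0 (N = (0/(-3))² = (0*(-⅓))² = 0² = 0)
N*d = 0*(-185) = 0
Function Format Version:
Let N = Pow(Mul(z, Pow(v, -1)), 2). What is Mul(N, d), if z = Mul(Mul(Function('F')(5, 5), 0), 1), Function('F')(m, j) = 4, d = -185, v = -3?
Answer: 0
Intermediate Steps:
z = 0 (z = Mul(Mul(4, 0), 1) = Mul(0, 1) = 0)
N = 0 (N = Pow(Mul(0, Pow(-3, -1)), 2) = Pow(Mul(0, Rational(-1, 3)), 2) = Pow(0, 2) = 0)
Mul(N, d) = Mul(0, -185) = 0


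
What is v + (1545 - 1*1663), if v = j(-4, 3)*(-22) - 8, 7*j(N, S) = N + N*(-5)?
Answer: -1234/7 ≈ -176.29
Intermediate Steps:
j(N, S) = -4*N/7 (j(N, S) = (N + N*(-5))/7 = (N - 5*N)/7 = (-4*N)/7 = -4*N/7)
v = -408/7 (v = -4/7*(-4)*(-22) - 8 = (16/7)*(-22) - 8 = -352/7 - 8 = -408/7 ≈ -58.286)
v + (1545 - 1*1663) = -408/7 + (1545 - 1*1663) = -408/7 + (1545 - 1663) = -408/7 - 118 = -1234/7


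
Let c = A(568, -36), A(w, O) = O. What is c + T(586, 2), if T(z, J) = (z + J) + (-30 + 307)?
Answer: 829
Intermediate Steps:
T(z, J) = 277 + J + z (T(z, J) = (J + z) + 277 = 277 + J + z)
c = -36
c + T(586, 2) = -36 + (277 + 2 + 586) = -36 + 865 = 829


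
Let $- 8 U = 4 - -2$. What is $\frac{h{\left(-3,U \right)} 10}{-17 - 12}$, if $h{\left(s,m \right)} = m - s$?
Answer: $- \frac{45}{58} \approx -0.77586$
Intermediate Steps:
$U = - \frac{3}{4}$ ($U = - \frac{4 - -2}{8} = - \frac{4 + 2}{8} = \left(- \frac{1}{8}\right) 6 = - \frac{3}{4} \approx -0.75$)
$\frac{h{\left(-3,U \right)} 10}{-17 - 12} = \frac{\left(- \frac{3}{4} - -3\right) 10}{-17 - 12} = \frac{\left(- \frac{3}{4} + 3\right) 10}{-29} = \frac{9}{4} \cdot 10 \left(- \frac{1}{29}\right) = \frac{45}{2} \left(- \frac{1}{29}\right) = - \frac{45}{58}$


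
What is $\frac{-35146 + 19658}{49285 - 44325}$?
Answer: $- \frac{484}{155} \approx -3.1226$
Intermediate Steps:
$\frac{-35146 + 19658}{49285 - 44325} = - \frac{15488}{4960} = \left(-15488\right) \frac{1}{4960} = - \frac{484}{155}$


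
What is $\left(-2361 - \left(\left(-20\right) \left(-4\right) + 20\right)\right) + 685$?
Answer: $-1776$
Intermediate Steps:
$\left(-2361 - \left(\left(-20\right) \left(-4\right) + 20\right)\right) + 685 = \left(-2361 - \left(80 + 20\right)\right) + 685 = \left(-2361 - 100\right) + 685 = -2461 + 685 = -1776$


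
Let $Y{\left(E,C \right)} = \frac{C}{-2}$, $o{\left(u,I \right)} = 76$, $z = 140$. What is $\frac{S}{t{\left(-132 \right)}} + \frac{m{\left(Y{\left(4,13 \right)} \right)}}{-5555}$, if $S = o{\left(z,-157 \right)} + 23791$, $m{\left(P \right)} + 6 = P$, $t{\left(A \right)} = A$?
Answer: $- \frac{2410537}{13332} \approx -180.81$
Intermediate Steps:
$Y{\left(E,C \right)} = - \frac{C}{2}$ ($Y{\left(E,C \right)} = C \left(- \frac{1}{2}\right) = - \frac{C}{2}$)
$m{\left(P \right)} = -6 + P$
$S = 23867$ ($S = 76 + 23791 = 23867$)
$\frac{S}{t{\left(-132 \right)}} + \frac{m{\left(Y{\left(4,13 \right)} \right)}}{-5555} = \frac{23867}{-132} + \frac{-6 - \frac{13}{2}}{-5555} = 23867 \left(- \frac{1}{132}\right) + \left(-6 - \frac{13}{2}\right) \left(- \frac{1}{5555}\right) = - \frac{23867}{132} - - \frac{5}{2222} = - \frac{23867}{132} + \frac{5}{2222} = - \frac{2410537}{13332}$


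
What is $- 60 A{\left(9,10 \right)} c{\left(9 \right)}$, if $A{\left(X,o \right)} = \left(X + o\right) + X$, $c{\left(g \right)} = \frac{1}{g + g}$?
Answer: $- \frac{280}{3} \approx -93.333$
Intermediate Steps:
$c{\left(g \right)} = \frac{1}{2 g}$
$A{\left(X,o \right)} = o + 2 X$
$- 60 A{\left(9,10 \right)} c{\left(9 \right)} = - 60 \left(10 + 2 \cdot 9\right) \frac{1}{2 \cdot 9} = - 60 \left(10 + 18\right) \frac{1}{2} \cdot \frac{1}{9} = \left(-60\right) 28 \cdot \frac{1}{18} = \left(-1680\right) \frac{1}{18} = - \frac{280}{3}$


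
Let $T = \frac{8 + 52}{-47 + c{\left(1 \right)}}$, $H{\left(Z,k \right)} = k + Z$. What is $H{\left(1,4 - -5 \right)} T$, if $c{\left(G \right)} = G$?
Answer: $- \frac{300}{23} \approx -13.043$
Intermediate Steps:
$H{\left(Z,k \right)} = Z + k$
$T = - \frac{30}{23}$ ($T = \frac{8 + 52}{-47 + 1} = \frac{60}{-46} = 60 \left(- \frac{1}{46}\right) = - \frac{30}{23} \approx -1.3043$)
$H{\left(1,4 - -5 \right)} T = \left(1 + \left(4 - -5\right)\right) \left(- \frac{30}{23}\right) = \left(1 + \left(4 + 5\right)\right) \left(- \frac{30}{23}\right) = \left(1 + 9\right) \left(- \frac{30}{23}\right) = 10 \left(- \frac{30}{23}\right) = - \frac{300}{23}$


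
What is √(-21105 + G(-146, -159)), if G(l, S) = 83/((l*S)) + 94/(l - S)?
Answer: I*√1921423636480530/301782 ≈ 145.25*I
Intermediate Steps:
G(l, S) = 94/(l - S) + 83/(S*l) (G(l, S) = 83/((S*l)) + 94/(l - S) = 83*(1/(S*l)) + 94/(l - S) = 83/(S*l) + 94/(l - S) = 94/(l - S) + 83/(S*l))
√(-21105 + G(-146, -159)) = √(-21105 + (-83*(-146) + 83*(-159) - 94*(-159)*(-146))/(-159*(-146)*(-159 - 1*(-146)))) = √(-21105 - 1/159*(-1/146)*(12118 - 13197 - 2182116)/(-159 + 146)) = √(-21105 - 1/159*(-1/146)*(-2183195)/(-13)) = √(-21105 - 1/159*(-1/146)*(-1/13)*(-2183195)) = √(-21105 + 2183195/301782) = √(-6366925915/301782) = I*√1921423636480530/301782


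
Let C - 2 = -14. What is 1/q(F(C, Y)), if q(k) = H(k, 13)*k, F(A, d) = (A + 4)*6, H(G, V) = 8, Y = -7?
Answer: -1/384 ≈ -0.0026042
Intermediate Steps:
C = -12 (C = 2 - 14 = -12)
F(A, d) = 24 + 6*A (F(A, d) = (4 + A)*6 = 24 + 6*A)
q(k) = 8*k
1/q(F(C, Y)) = 1/(8*(24 + 6*(-12))) = 1/(8*(24 - 72)) = 1/(8*(-48)) = 1/(-384) = -1/384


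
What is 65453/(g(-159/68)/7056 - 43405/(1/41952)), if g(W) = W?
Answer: -10468291008/291231710300213 ≈ -3.5945e-5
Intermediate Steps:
65453/(g(-159/68)/7056 - 43405/(1/41952)) = 65453/(-159/68/7056 - 43405/(1/41952)) = 65453/(-159*1/68*(1/7056) - 43405/1/41952) = 65453/(-159/68*1/7056 - 43405*41952) = 65453/(-53/159936 - 1820926560) = 65453/(-291231710300213/159936) = 65453*(-159936/291231710300213) = -10468291008/291231710300213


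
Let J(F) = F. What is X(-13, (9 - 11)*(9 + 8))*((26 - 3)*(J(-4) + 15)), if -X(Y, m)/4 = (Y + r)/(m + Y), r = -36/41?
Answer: -575828/1927 ≈ -298.82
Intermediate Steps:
r = -36/41 (r = -36*1/41 = -36/41 ≈ -0.87805)
X(Y, m) = -4*(-36/41 + Y)/(Y + m) (X(Y, m) = -4*(Y - 36/41)/(m + Y) = -4*(-36/41 + Y)/(Y + m))
X(-13, (9 - 11)*(9 + 8))*((26 - 3)*(J(-4) + 15)) = ((144/41 - 4*(-13))/(-13 + (9 - 11)*(9 + 8)))*((26 - 3)*(-4 + 15)) = ((144/41 + 52)/(-13 - 2*17))*(23*11) = ((2276/41)/(-13 - 34))*253 = ((2276/41)/(-47))*253 = -1/47*2276/41*253 = -2276/1927*253 = -575828/1927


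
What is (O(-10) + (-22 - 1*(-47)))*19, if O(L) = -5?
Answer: 380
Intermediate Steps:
(O(-10) + (-22 - 1*(-47)))*19 = (-5 + (-22 - 1*(-47)))*19 = (-5 + (-22 + 47))*19 = (-5 + 25)*19 = 20*19 = 380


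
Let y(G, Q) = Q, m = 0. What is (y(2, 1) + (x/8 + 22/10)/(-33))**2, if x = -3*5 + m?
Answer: 1708249/1742400 ≈ 0.98040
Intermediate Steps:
x = -15 (x = -3*5 + 0 = -15 + 0 = -15)
(y(2, 1) + (x/8 + 22/10)/(-33))**2 = (1 + (-15/8 + 22/10)/(-33))**2 = (1 + (-15*1/8 + 22*(1/10))*(-1/33))**2 = (1 + (-15/8 + 11/5)*(-1/33))**2 = (1 + (13/40)*(-1/33))**2 = (1 - 13/1320)**2 = (1307/1320)**2 = 1708249/1742400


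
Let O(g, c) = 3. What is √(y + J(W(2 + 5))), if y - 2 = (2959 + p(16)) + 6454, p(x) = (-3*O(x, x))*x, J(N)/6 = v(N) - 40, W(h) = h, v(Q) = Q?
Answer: √9073 ≈ 95.252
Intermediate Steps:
J(N) = -240 + 6*N (J(N) = 6*(N - 40) = 6*(-40 + N) = -240 + 6*N)
p(x) = -9*x (p(x) = (-3*3)*x = -9*x)
y = 9271 (y = 2 + ((2959 - 9*16) + 6454) = 2 + ((2959 - 144) + 6454) = 2 + (2815 + 6454) = 2 + 9269 = 9271)
√(y + J(W(2 + 5))) = √(9271 + (-240 + 6*(2 + 5))) = √(9271 + (-240 + 6*7)) = √(9271 + (-240 + 42)) = √(9271 - 198) = √9073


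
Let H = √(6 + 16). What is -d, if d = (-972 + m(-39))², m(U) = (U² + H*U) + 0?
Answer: -334863 + 42822*√22 ≈ -1.3401e+5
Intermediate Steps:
H = √22 ≈ 4.6904
m(U) = U² + U*√22 (m(U) = (U² + √22*U) + 0 = (U² + U*√22) + 0 = U² + U*√22)
d = (549 - 39*√22)² (d = (-972 - 39*(-39 + √22))² = (-972 + (1521 - 39*√22))² = (549 - 39*√22)² ≈ 1.3401e+5)
-d = -(334863 - 42822*√22) = -334863 + 42822*√22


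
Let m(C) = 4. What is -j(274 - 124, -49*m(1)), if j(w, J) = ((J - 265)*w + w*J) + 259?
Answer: 98291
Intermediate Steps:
j(w, J) = 259 + J*w + w*(-265 + J) (j(w, J) = ((-265 + J)*w + J*w) + 259 = (w*(-265 + J) + J*w) + 259 = (J*w + w*(-265 + J)) + 259 = 259 + J*w + w*(-265 + J))
-j(274 - 124, -49*m(1)) = -(259 - 265*(274 - 124) + 2*(-49*4)*(274 - 124)) = -(259 - 265*150 + 2*(-196)*150) = -(259 - 39750 - 58800) = -1*(-98291) = 98291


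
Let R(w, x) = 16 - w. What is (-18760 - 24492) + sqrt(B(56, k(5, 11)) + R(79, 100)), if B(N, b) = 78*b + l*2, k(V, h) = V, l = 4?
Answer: -43252 + sqrt(335) ≈ -43234.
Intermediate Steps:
B(N, b) = 8 + 78*b (B(N, b) = 78*b + 4*2 = 78*b + 8 = 8 + 78*b)
(-18760 - 24492) + sqrt(B(56, k(5, 11)) + R(79, 100)) = (-18760 - 24492) + sqrt((8 + 78*5) + (16 - 1*79)) = -43252 + sqrt((8 + 390) + (16 - 79)) = -43252 + sqrt(398 - 63) = -43252 + sqrt(335)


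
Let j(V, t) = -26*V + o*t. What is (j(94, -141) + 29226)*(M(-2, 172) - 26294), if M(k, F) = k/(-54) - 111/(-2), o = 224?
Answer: 3401921677/27 ≈ 1.2600e+8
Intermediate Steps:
j(V, t) = -26*V + 224*t
M(k, F) = 111/2 - k/54 (M(k, F) = k*(-1/54) - 111*(-½) = -k/54 + 111/2 = 111/2 - k/54)
(j(94, -141) + 29226)*(M(-2, 172) - 26294) = ((-26*94 + 224*(-141)) + 29226)*((111/2 - 1/54*(-2)) - 26294) = ((-2444 - 31584) + 29226)*((111/2 + 1/27) - 26294) = (-34028 + 29226)*(2999/54 - 26294) = -4802*(-1416877/54) = 3401921677/27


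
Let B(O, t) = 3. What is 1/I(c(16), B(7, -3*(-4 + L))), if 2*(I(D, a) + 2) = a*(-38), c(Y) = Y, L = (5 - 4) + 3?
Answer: -1/59 ≈ -0.016949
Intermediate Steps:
L = 4 (L = 1 + 3 = 4)
I(D, a) = -2 - 19*a (I(D, a) = -2 + (a*(-38))/2 = -2 + (-38*a)/2 = -2 - 19*a)
1/I(c(16), B(7, -3*(-4 + L))) = 1/(-2 - 19*3) = 1/(-2 - 57) = 1/(-59) = -1/59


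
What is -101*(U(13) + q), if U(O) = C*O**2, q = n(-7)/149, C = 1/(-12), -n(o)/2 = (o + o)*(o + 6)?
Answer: 2577217/1788 ≈ 1441.4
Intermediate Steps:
n(o) = -4*o*(6 + o) (n(o) = -2*(o + o)*(o + 6) = -2*2*o*(6 + o) = -4*o*(6 + o))
C = -1/12 ≈ -0.083333
q = -28/149 (q = -4*(-7)*(6 - 7)/149 = -4*(-7)*(-1)*(1/149) = -28*1/149 = -28/149 ≈ -0.18792)
U(O) = -O**2/12
-101*(U(13) + q) = -101*(-1/12*13**2 - 28/149) = -101*(-1/12*169 - 28/149) = -101*(-169/12 - 28/149) = -101*(-25517/1788) = 2577217/1788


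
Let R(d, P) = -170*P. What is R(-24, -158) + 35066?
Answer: 61926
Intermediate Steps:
R(-24, -158) + 35066 = -170*(-158) + 35066 = 26860 + 35066 = 61926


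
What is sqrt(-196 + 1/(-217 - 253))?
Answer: I*sqrt(43296870)/470 ≈ 14.0*I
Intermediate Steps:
sqrt(-196 + 1/(-217 - 253)) = sqrt(-196 + 1/(-470)) = sqrt(-196 - 1/470) = sqrt(-92121/470) = I*sqrt(43296870)/470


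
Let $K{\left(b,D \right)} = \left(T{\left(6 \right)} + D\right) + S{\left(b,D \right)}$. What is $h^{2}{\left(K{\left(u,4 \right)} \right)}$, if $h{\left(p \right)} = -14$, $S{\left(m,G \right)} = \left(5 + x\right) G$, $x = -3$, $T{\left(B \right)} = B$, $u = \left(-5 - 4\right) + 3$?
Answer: $196$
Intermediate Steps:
$u = -6$ ($u = -9 + 3 = -6$)
$S{\left(m,G \right)} = 2 G$ ($S{\left(m,G \right)} = \left(5 - 3\right) G = 2 G$)
$K{\left(b,D \right)} = 6 + 3 D$ ($K{\left(b,D \right)} = \left(6 + D\right) + 2 D = 6 + 3 D$)
$h^{2}{\left(K{\left(u,4 \right)} \right)} = \left(-14\right)^{2} = 196$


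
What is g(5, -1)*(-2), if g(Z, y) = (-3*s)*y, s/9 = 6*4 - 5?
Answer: -1026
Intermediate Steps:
s = 171 (s = 9*(6*4 - 5) = 9*(24 - 5) = 9*19 = 171)
g(Z, y) = -513*y (g(Z, y) = (-3*171)*y = -513*y)
g(5, -1)*(-2) = -513*(-1)*(-2) = 513*(-2) = -1026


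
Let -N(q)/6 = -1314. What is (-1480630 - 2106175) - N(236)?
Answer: -3594689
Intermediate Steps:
N(q) = 7884 (N(q) = -6*(-1314) = 7884)
(-1480630 - 2106175) - N(236) = (-1480630 - 2106175) - 1*7884 = -3586805 - 7884 = -3594689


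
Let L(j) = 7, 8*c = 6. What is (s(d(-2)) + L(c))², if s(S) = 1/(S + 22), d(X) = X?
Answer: 19881/400 ≈ 49.703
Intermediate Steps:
c = ¾ (c = (⅛)*6 = ¾ ≈ 0.75000)
s(S) = 1/(22 + S)
(s(d(-2)) + L(c))² = (1/(22 - 2) + 7)² = (1/20 + 7)² = (141/20)² = 19881/400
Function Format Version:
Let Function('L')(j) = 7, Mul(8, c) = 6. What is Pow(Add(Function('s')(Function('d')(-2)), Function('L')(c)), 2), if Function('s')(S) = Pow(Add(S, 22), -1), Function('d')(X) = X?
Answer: Rational(19881, 400) ≈ 49.703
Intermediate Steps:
c = Rational(3, 4) (c = Mul(Rational(1, 8), 6) = Rational(3, 4) ≈ 0.75000)
Function('s')(S) = Pow(Add(22, S), -1)
Pow(Add(Function('s')(Function('d')(-2)), Function('L')(c)), 2) = Pow(Add(Pow(Add(22, -2), -1), 7), 2) = Pow(Add(Pow(20, -1), 7), 2) = Pow(Add(Rational(1, 20), 7), 2) = Pow(Rational(141, 20), 2) = Rational(19881, 400)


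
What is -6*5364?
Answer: -32184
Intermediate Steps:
-6*5364 = -1*32184 = -32184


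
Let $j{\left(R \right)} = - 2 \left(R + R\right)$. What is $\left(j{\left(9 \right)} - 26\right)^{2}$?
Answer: $3844$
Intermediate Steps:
$j{\left(R \right)} = - 4 R$ ($j{\left(R \right)} = - 2 \cdot 2 R = - 4 R$)
$\left(j{\left(9 \right)} - 26\right)^{2} = \left(\left(-4\right) 9 - 26\right)^{2} = \left(-36 - 26\right)^{2} = \left(-62\right)^{2} = 3844$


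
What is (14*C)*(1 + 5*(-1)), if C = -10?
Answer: 560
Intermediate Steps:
(14*C)*(1 + 5*(-1)) = (14*(-10))*(1 + 5*(-1)) = -140*(1 - 5) = -140*(-4) = 560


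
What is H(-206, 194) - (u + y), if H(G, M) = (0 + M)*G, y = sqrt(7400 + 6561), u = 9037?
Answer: -49001 - sqrt(13961) ≈ -49119.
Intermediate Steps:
y = sqrt(13961) ≈ 118.16
H(G, M) = G*M (H(G, M) = M*G = G*M)
H(-206, 194) - (u + y) = -206*194 - (9037 + sqrt(13961)) = -39964 + (-9037 - sqrt(13961)) = -49001 - sqrt(13961)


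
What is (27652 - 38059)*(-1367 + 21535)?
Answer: -209888376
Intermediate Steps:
(27652 - 38059)*(-1367 + 21535) = -10407*20168 = -209888376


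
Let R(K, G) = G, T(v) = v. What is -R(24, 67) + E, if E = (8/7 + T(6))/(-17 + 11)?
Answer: -1432/21 ≈ -68.190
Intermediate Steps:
E = -25/21 (E = (8/7 + 6)/(-17 + 11) = (8*(⅐) + 6)/(-6) = (8/7 + 6)*(-⅙) = (50/7)*(-⅙) = -25/21 ≈ -1.1905)
-R(24, 67) + E = -1*67 - 25/21 = -67 - 25/21 = -1432/21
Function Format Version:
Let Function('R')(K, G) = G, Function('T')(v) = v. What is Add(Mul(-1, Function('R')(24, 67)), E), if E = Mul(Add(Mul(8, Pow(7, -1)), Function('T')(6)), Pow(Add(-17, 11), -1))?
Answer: Rational(-1432, 21) ≈ -68.190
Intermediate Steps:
E = Rational(-25, 21) (E = Mul(Add(Mul(8, Pow(7, -1)), 6), Pow(Add(-17, 11), -1)) = Mul(Add(Mul(8, Rational(1, 7)), 6), Pow(-6, -1)) = Mul(Add(Rational(8, 7), 6), Rational(-1, 6)) = Mul(Rational(50, 7), Rational(-1, 6)) = Rational(-25, 21) ≈ -1.1905)
Add(Mul(-1, Function('R')(24, 67)), E) = Add(Mul(-1, 67), Rational(-25, 21)) = Add(-67, Rational(-25, 21)) = Rational(-1432, 21)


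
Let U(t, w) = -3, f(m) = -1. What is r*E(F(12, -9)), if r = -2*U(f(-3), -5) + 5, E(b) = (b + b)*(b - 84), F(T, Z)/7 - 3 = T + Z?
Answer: -38808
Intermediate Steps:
F(T, Z) = 21 + 7*T + 7*Z (F(T, Z) = 21 + 7*(T + Z) = 21 + (7*T + 7*Z) = 21 + 7*T + 7*Z)
E(b) = 2*b*(-84 + b) (E(b) = (2*b)*(-84 + b) = 2*b*(-84 + b))
r = 11 (r = -2*(-3) + 5 = 6 + 5 = 11)
r*E(F(12, -9)) = 11*(2*(21 + 7*12 + 7*(-9))*(-84 + (21 + 7*12 + 7*(-9)))) = 11*(2*(21 + 84 - 63)*(-84 + (21 + 84 - 63))) = 11*(2*42*(-84 + 42)) = 11*(2*42*(-42)) = 11*(-3528) = -38808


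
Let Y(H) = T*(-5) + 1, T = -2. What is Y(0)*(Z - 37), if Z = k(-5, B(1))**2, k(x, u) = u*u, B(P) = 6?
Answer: 13849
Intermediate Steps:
Y(H) = 11 (Y(H) = -2*(-5) + 1 = 10 + 1 = 11)
k(x, u) = u**2
Z = 1296 (Z = (6**2)**2 = 36**2 = 1296)
Y(0)*(Z - 37) = 11*(1296 - 37) = 11*1259 = 13849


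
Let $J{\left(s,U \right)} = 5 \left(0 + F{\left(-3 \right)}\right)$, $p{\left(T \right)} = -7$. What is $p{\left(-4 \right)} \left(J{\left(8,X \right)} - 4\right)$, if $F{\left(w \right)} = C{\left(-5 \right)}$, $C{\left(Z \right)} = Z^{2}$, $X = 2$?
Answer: $-847$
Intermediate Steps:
$F{\left(w \right)} = 25$ ($F{\left(w \right)} = \left(-5\right)^{2} = 25$)
$J{\left(s,U \right)} = 125$ ($J{\left(s,U \right)} = 5 \left(0 + 25\right) = 5 \cdot 25 = 125$)
$p{\left(-4 \right)} \left(J{\left(8,X \right)} - 4\right) = - 7 \left(125 - 4\right) = \left(-7\right) 121 = -847$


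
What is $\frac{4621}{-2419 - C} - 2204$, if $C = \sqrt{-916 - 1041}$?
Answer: $\frac{- 2204 \sqrt{1957} + 5336097 i}{\sqrt{1957} - 2419 i} \approx -2205.9 + 0.034923 i$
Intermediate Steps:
$C = i \sqrt{1957}$ ($C = \sqrt{-1957} = i \sqrt{1957} \approx 44.238 i$)
$\frac{4621}{-2419 - C} - 2204 = \frac{4621}{-2419 - i \sqrt{1957}} - 2204 = -2204 + \frac{4621}{-2419 - i \sqrt{1957}}$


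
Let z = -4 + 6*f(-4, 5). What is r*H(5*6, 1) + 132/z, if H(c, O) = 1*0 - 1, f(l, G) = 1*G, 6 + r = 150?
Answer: -1806/13 ≈ -138.92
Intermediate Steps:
r = 144 (r = -6 + 150 = 144)
f(l, G) = G
H(c, O) = -1 (H(c, O) = 0 - 1 = -1)
z = 26 (z = -4 + 6*5 = -4 + 30 = 26)
r*H(5*6, 1) + 132/z = 144*(-1) + 132/26 = -144 + 132*(1/26) = -144 + 66/13 = -1806/13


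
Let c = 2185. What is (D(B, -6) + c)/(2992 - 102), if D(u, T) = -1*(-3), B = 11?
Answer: 1094/1445 ≈ 0.75709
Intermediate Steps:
D(u, T) = 3
(D(B, -6) + c)/(2992 - 102) = (3 + 2185)/(2992 - 102) = 2188/2890 = 2188*(1/2890) = 1094/1445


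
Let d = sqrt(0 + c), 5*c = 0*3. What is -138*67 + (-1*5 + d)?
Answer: -9251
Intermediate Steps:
c = 0 (c = (0*3)/5 = (1/5)*0 = 0)
d = 0 (d = sqrt(0 + 0) = sqrt(0) = 0)
-138*67 + (-1*5 + d) = -138*67 + (-1*5 + 0) = -9246 + (-5 + 0) = -9246 - 5 = -9251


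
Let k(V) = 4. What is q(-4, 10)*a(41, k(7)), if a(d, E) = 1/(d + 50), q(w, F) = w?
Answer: -4/91 ≈ -0.043956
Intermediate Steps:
a(d, E) = 1/(50 + d)
q(-4, 10)*a(41, k(7)) = -4/(50 + 41) = -4/91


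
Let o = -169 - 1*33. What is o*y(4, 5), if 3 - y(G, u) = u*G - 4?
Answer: 2626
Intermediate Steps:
o = -202 (o = -169 - 33 = -202)
y(G, u) = 7 - G*u (y(G, u) = 3 - (u*G - 4) = 3 - (G*u - 4) = 3 - (-4 + G*u) = 3 + (4 - G*u) = 7 - G*u)
o*y(4, 5) = -202*(7 - 1*4*5) = -202*(7 - 20) = -202*(-13) = 2626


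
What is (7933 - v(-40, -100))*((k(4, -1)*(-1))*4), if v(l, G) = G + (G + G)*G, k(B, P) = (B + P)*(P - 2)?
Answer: -430812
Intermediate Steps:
k(B, P) = (-2 + P)*(B + P) (k(B, P) = (B + P)*(-2 + P) = (-2 + P)*(B + P))
v(l, G) = G + 2*G² (v(l, G) = G + (2*G)*G = G + 2*G²)
(7933 - v(-40, -100))*((k(4, -1)*(-1))*4) = (7933 - (-100)*(1 + 2*(-100)))*((((-1)² - 2*4 - 2*(-1) + 4*(-1))*(-1))*4) = (7933 - (-100)*(1 - 200))*(((1 - 8 + 2 - 4)*(-1))*4) = (7933 - (-100)*(-199))*(-9*(-1)*4) = (7933 - 1*19900)*(9*4) = (7933 - 19900)*36 = -11967*36 = -430812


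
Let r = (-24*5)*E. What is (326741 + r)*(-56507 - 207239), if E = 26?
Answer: -85353744266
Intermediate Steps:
r = -3120 (r = -24*5*26 = -120*26 = -3120)
(326741 + r)*(-56507 - 207239) = (326741 - 3120)*(-56507 - 207239) = 323621*(-263746) = -85353744266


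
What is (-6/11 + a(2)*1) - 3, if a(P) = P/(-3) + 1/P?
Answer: -245/66 ≈ -3.7121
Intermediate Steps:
a(P) = 1/P - P/3 (a(P) = P*(-⅓) + 1/P = -P/3 + 1/P = 1/P - P/3)
(-6/11 + a(2)*1) - 3 = (-6/11 + (1/2 - ⅓*2)*1) - 3 = (-6*1/11 + (½ - ⅔)*1) - 3 = (-6/11 - ⅙*1) - 3 = (-6/11 - ⅙) - 3 = -47/66 - 3 = -245/66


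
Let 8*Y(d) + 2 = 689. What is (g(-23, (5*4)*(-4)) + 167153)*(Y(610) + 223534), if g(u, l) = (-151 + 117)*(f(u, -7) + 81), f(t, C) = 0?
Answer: 294103070641/8 ≈ 3.6763e+10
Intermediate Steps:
Y(d) = 687/8 (Y(d) = -¼ + (⅛)*689 = -¼ + 689/8 = 687/8)
g(u, l) = -2754 (g(u, l) = (-151 + 117)*(0 + 81) = -34*81 = -2754)
(g(-23, (5*4)*(-4)) + 167153)*(Y(610) + 223534) = (-2754 + 167153)*(687/8 + 223534) = 164399*(1788959/8) = 294103070641/8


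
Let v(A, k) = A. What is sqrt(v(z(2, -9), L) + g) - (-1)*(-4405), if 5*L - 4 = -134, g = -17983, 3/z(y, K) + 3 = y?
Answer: -4405 + 23*I*sqrt(34) ≈ -4405.0 + 134.11*I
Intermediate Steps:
z(y, K) = 3/(-3 + y)
L = -26 (L = 4/5 + (1/5)*(-134) = 4/5 - 134/5 = -26)
sqrt(v(z(2, -9), L) + g) - (-1)*(-4405) = sqrt(3/(-3 + 2) - 17983) - (-1)*(-4405) = sqrt(3/(-1) - 17983) - 1*4405 = sqrt(3*(-1) - 17983) - 4405 = sqrt(-3 - 17983) - 4405 = sqrt(-17986) - 4405 = 23*I*sqrt(34) - 4405 = -4405 + 23*I*sqrt(34)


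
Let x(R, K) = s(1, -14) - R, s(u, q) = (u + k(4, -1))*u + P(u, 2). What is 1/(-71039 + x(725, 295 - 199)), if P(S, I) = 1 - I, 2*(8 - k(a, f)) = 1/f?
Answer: -2/143511 ≈ -1.3936e-5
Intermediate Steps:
k(a, f) = 8 - 1/(2*f)
s(u, q) = -1 + u*(17/2 + u) (s(u, q) = (u + (8 - 1/2/(-1)))*u + (1 - 1*2) = (u + (8 - 1/2*(-1)))*u + (1 - 2) = (u + (8 + 1/2))*u - 1 = (u + 17/2)*u - 1 = (17/2 + u)*u - 1 = u*(17/2 + u) - 1 = -1 + u*(17/2 + u))
x(R, K) = 17/2 - R (x(R, K) = (-1 + 1**2 + (17/2)*1) - R = (-1 + 1 + 17/2) - R = 17/2 - R)
1/(-71039 + x(725, 295 - 199)) = 1/(-71039 + (17/2 - 1*725)) = 1/(-71039 + (17/2 - 725)) = 1/(-71039 - 1433/2) = 1/(-143511/2) = -2/143511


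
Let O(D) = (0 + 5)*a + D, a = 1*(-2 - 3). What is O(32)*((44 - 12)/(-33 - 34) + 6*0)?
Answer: -224/67 ≈ -3.3433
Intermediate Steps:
a = -5 (a = 1*(-5) = -5)
O(D) = -25 + D (O(D) = (0 + 5)*(-5) + D = 5*(-5) + D = -25 + D)
O(32)*((44 - 12)/(-33 - 34) + 6*0) = (-25 + 32)*((44 - 12)/(-33 - 34) + 6*0) = 7*(32/(-67) + 0) = 7*(32*(-1/67) + 0) = 7*(-32/67 + 0) = 7*(-32/67) = -224/67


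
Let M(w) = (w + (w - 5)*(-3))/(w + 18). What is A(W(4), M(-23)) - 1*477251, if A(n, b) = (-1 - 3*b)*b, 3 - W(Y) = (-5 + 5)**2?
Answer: -11942133/25 ≈ -4.7769e+5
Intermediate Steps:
W(Y) = 3 (W(Y) = 3 - (-5 + 5)**2 = 3 - 1*0**2 = 3 - 1*0 = 3 + 0 = 3)
M(w) = (15 - 2*w)/(18 + w) (M(w) = (w + (-5 + w)*(-3))/(18 + w) = (w + (15 - 3*w))/(18 + w) = (15 - 2*w)/(18 + w))
A(n, b) = b*(-1 - 3*b)
A(W(4), M(-23)) - 1*477251 = -(15 - 2*(-23))/(18 - 23)*(1 + 3*((15 - 2*(-23))/(18 - 23))) - 1*477251 = -(15 + 46)/(-5)*(1 + 3*((15 + 46)/(-5))) - 477251 = -(-1/5*61)*(1 + 3*(-1/5*61)) - 477251 = -1*(-61/5)*(1 + 3*(-61/5)) - 477251 = -1*(-61/5)*(1 - 183/5) - 477251 = -1*(-61/5)*(-178/5) - 477251 = -10858/25 - 477251 = -11942133/25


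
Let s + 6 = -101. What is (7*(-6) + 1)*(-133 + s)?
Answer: 9840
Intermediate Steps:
s = -107 (s = -6 - 101 = -107)
(7*(-6) + 1)*(-133 + s) = (7*(-6) + 1)*(-133 - 107) = (-42 + 1)*(-240) = -41*(-240) = 9840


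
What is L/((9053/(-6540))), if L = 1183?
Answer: -7736820/9053 ≈ -854.61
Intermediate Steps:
L/((9053/(-6540))) = 1183/((9053/(-6540))) = 1183/((9053*(-1/6540))) = 1183/(-9053/6540) = 1183*(-6540/9053) = -7736820/9053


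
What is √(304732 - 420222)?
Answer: I*√115490 ≈ 339.84*I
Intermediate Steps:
√(304732 - 420222) = √(-115490) = I*√115490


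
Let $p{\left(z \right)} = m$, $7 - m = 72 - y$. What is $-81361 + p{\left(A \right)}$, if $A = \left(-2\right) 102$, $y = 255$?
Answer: $-81171$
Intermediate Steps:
$A = -204$
$m = 190$ ($m = 7 - \left(72 - 255\right) = 7 - -183 = 7 + 183 = 190$)
$p{\left(z \right)} = 190$
$-81361 + p{\left(A \right)} = -81361 + 190 = -81171$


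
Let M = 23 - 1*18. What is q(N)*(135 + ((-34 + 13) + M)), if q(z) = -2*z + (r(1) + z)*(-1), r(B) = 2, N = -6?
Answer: 1904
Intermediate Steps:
M = 5 (M = 23 - 18 = 5)
q(z) = -2 - 3*z (q(z) = -2*z + (2 + z)*(-1) = -2*z + (-2 - z) = -2 - 3*z)
q(N)*(135 + ((-34 + 13) + M)) = (-2 - 3*(-6))*(135 + ((-34 + 13) + 5)) = (-2 + 18)*(135 + (-21 + 5)) = 16*(135 - 16) = 16*119 = 1904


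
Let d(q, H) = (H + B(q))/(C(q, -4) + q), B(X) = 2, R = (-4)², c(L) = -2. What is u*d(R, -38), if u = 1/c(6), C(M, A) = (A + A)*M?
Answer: -9/56 ≈ -0.16071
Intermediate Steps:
R = 16
C(M, A) = 2*A*M (C(M, A) = (2*A)*M = 2*A*M)
d(q, H) = -(2 + H)/(7*q) (d(q, H) = (H + 2)/(2*(-4)*q + q) = (2 + H)/(-8*q + q) = (2 + H)/((-7*q)) = (2 + H)*(-1/(7*q)) = -(2 + H)/(7*q))
u = -½ (u = 1/(-2) = -½ ≈ -0.50000)
u*d(R, -38) = -(-2 - 1*(-38))/(14*16) = -(-2 + 38)/(14*16) = -36/(14*16) = -½*9/28 = -9/56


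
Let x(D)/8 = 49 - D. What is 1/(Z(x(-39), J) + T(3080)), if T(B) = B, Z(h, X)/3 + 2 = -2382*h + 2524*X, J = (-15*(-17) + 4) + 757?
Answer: 1/2665442 ≈ 3.7517e-7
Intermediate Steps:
J = 1016 (J = (255 + 4) + 757 = 259 + 757 = 1016)
x(D) = 392 - 8*D (x(D) = 8*(49 - D) = 392 - 8*D)
Z(h, X) = -6 - 7146*h + 7572*X (Z(h, X) = -6 + 3*(-2382*h + 2524*X) = -6 + (-7146*h + 7572*X) = -6 - 7146*h + 7572*X)
1/(Z(x(-39), J) + T(3080)) = 1/((-6 - 7146*(392 - 8*(-39)) + 7572*1016) + 3080) = 1/((-6 - 7146*(392 + 312) + 7693152) + 3080) = 1/((-6 - 7146*704 + 7693152) + 3080) = 1/((-6 - 5030784 + 7693152) + 3080) = 1/(2662362 + 3080) = 1/2665442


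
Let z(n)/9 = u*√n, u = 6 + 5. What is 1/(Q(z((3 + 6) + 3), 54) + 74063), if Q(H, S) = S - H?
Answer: 74117/5493212077 + 198*√3/5493212077 ≈ 1.3555e-5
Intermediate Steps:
u = 11
z(n) = 99*√n (z(n) = 9*(11*√n) = 99*√n)
1/(Q(z((3 + 6) + 3), 54) + 74063) = 1/((54 - 99*√((3 + 6) + 3)) + 74063) = 1/((54 - 99*√(9 + 3)) + 74063) = 1/((54 - 99*√12) + 74063) = 1/((54 - 99*2*√3) + 74063) = 1/((54 - 198*√3) + 74063) = 1/(74117 - 198*√3)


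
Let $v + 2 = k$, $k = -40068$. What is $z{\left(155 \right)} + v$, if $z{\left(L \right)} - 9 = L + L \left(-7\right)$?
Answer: $-40991$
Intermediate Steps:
$z{\left(L \right)} = 9 - 6 L$ ($z{\left(L \right)} = 9 + \left(L + L \left(-7\right)\right) = 9 + \left(L - 7 L\right) = 9 - 6 L$)
$v = -40070$ ($v = -2 - 40068 = -40070$)
$z{\left(155 \right)} + v = \left(9 - 930\right) - 40070 = -921 - 40070 = -40991$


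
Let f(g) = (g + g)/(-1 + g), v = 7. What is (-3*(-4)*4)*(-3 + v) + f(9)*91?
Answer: 1587/4 ≈ 396.75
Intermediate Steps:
f(g) = 2*g/(-1 + g) (f(g) = (2*g)/(-1 + g) = 2*g/(-1 + g))
(-3*(-4)*4)*(-3 + v) + f(9)*91 = (-3*(-4)*4)*(-3 + 7) + (2*9/(-1 + 9))*91 = (12*4)*4 + (2*9/8)*91 = 48*4 + (2*9*(1/8))*91 = 192 + (9/4)*91 = 192 + 819/4 = 1587/4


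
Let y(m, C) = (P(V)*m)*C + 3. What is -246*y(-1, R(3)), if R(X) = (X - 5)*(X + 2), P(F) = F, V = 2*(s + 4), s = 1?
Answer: -25338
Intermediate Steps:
V = 10 (V = 2*(1 + 4) = 2*5 = 10)
R(X) = (-5 + X)*(2 + X)
y(m, C) = 3 + 10*C*m (y(m, C) = (10*m)*C + 3 = 10*C*m + 3 = 3 + 10*C*m)
-246*y(-1, R(3)) = -246*(3 + 10*(-10 + 3² - 3*3)*(-1)) = -246*(3 + 10*(-10 + 9 - 9)*(-1)) = -246*(3 + 10*(-10)*(-1)) = -246*(3 + 100) = -246*103 = -25338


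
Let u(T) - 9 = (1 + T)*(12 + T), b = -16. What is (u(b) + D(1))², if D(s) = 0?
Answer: 4761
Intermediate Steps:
u(T) = 9 + (1 + T)*(12 + T)
(u(b) + D(1))² = ((21 + (-16)² + 13*(-16)) + 0)² = ((21 + 256 - 208) + 0)² = (69 + 0)² = 69² = 4761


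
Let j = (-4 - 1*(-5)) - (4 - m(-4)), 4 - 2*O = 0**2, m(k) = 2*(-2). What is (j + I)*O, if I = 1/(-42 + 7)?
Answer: -492/35 ≈ -14.057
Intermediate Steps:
m(k) = -4
I = -1/35 (I = 1/(-35) = -1/35 ≈ -0.028571)
O = 2 (O = 2 - 1/2*0**2 = 2 - 1/2*0 = 2 + 0 = 2)
j = -7 (j = (-4 - 1*(-5)) - (4 - 1*(-4)) = (-4 + 5) - (4 + 4) = 1 - 1*8 = 1 - 8 = -7)
(j + I)*O = (-7 - 1/35)*2 = -246/35*2 = -492/35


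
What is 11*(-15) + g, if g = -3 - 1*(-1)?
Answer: -167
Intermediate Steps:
g = -2 (g = -3 + 1 = -2)
11*(-15) + g = 11*(-15) - 2 = -165 - 2 = -167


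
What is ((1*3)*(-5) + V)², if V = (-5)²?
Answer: 100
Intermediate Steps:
V = 25
((1*3)*(-5) + V)² = ((1*3)*(-5) + 25)² = (3*(-5) + 25)² = (-15 + 25)² = 10² = 100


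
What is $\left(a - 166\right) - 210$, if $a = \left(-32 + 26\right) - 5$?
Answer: $-387$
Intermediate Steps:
$a = -11$ ($a = -6 - 5 = -11$)
$\left(a - 166\right) - 210 = \left(-11 - 166\right) - 210 = -177 - 210 = -387$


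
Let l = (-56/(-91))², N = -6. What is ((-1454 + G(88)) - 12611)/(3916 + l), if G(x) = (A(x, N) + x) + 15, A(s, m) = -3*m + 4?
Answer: -588965/165467 ≈ -3.5594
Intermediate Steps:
A(s, m) = 4 - 3*m
G(x) = 37 + x (G(x) = ((4 - 3*(-6)) + x) + 15 = ((4 + 18) + x) + 15 = (22 + x) + 15 = 37 + x)
l = 64/169 (l = (-56*(-1/91))² = (8/13)² = 64/169 ≈ 0.37870)
((-1454 + G(88)) - 12611)/(3916 + l) = ((-1454 + (37 + 88)) - 12611)/(3916 + 64/169) = ((-1454 + 125) - 12611)/(661868/169) = (-1329 - 12611)*(169/661868) = -13940*169/661868 = -588965/165467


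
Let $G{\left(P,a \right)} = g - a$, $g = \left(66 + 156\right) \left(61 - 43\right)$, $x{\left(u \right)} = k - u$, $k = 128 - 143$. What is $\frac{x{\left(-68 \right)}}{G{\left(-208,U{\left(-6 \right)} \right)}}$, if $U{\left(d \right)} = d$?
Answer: $\frac{53}{4002} \approx 0.013243$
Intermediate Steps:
$k = -15$ ($k = 128 - 143 = -15$)
$x{\left(u \right)} = -15 - u$
$g = 3996$ ($g = 222 \cdot 18 = 3996$)
$G{\left(P,a \right)} = 3996 - a$
$\frac{x{\left(-68 \right)}}{G{\left(-208,U{\left(-6 \right)} \right)}} = \frac{-15 - -68}{3996 - -6} = \frac{-15 + 68}{3996 + 6} = \frac{53}{4002}$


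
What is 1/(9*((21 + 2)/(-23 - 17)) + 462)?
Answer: 40/18273 ≈ 0.0021890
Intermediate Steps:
1/(9*((21 + 2)/(-23 - 17)) + 462) = 1/(9*(23/(-40)) + 462) = 1/(9*(23*(-1/40)) + 462) = 1/(9*(-23/40) + 462) = 1/(-207/40 + 462) = 1/(18273/40) = 40/18273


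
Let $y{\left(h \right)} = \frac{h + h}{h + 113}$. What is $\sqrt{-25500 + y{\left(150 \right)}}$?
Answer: $\frac{10 i \sqrt{17637306}}{263} \approx 159.68 i$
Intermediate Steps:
$y{\left(h \right)} = \frac{2 h}{113 + h}$
$\sqrt{-25500 + y{\left(150 \right)}} = \sqrt{-25500 + 2 \cdot 150 \frac{1}{113 + 150}} = \sqrt{-25500 + 2 \cdot 150 \cdot \frac{1}{263}} = \sqrt{-25500 + \frac{300}{263}} = \sqrt{- \frac{6706200}{263}} = \frac{10 i \sqrt{17637306}}{263}$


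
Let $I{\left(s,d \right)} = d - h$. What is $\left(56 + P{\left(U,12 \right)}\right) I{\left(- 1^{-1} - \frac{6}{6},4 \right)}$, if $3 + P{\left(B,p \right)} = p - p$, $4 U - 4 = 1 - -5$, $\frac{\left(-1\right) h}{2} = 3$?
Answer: $530$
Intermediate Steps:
$h = -6$ ($h = \left(-2\right) 3 = -6$)
$U = \frac{5}{2}$ ($U = 1 + \frac{1 - -5}{4} = 1 + \frac{1 + 5}{4} = 1 + \frac{1}{4} \cdot 6 = 1 + \frac{3}{2} = \frac{5}{2} \approx 2.5$)
$P{\left(B,p \right)} = -3$ ($P{\left(B,p \right)} = -3 + \left(p - p\right) = -3 + 0 = -3$)
$I{\left(s,d \right)} = 6 + d$ ($I{\left(s,d \right)} = d - -6 = d + 6 = 6 + d$)
$\left(56 + P{\left(U,12 \right)}\right) I{\left(- 1^{-1} - \frac{6}{6},4 \right)} = \left(56 - 3\right) \left(6 + 4\right) = 53 \cdot 10 = 530$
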